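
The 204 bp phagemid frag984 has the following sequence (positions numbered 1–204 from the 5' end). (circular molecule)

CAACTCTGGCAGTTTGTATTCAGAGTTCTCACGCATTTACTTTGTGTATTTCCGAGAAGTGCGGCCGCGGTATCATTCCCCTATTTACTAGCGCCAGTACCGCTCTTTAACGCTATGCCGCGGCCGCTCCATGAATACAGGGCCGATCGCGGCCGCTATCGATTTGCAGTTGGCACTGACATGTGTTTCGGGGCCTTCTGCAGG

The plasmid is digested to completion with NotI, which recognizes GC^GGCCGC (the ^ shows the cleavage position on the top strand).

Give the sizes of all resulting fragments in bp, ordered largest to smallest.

116, 59, 29 bp

NotI sites (GCGGCCGC) start at positions 61, 120, 149.
NotI cuts after base 2 of each site, so after positions 62, 121, 150.
Circular molecule, 3 cuts → 3 fragments:
  63–121 → 59 bp
  122–150 → 29 bp
  151–204 then 1–62 → 54 + 62 = 116 bp
Sorted largest to smallest: 116, 59, 29 bp.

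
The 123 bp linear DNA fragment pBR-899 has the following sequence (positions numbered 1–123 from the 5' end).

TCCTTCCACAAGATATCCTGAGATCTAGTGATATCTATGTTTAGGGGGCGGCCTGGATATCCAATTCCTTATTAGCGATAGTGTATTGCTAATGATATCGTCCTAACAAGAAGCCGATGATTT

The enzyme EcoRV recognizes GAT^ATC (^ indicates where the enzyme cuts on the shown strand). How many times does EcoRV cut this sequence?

4

GATATC occurs starting at positions 12, 30, 56, 94.
EcoRV cuts at 4 sites.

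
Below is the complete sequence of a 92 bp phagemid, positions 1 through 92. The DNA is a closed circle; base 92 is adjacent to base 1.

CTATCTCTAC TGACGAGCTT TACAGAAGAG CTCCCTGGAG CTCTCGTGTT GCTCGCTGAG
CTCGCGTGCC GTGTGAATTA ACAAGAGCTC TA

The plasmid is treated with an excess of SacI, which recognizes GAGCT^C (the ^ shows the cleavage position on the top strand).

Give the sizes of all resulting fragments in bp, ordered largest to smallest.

35, 27, 20, 10 bp

SacI sites (GAGCTC) start at positions 28, 38, 58, 85.
SacI cuts after base 5 of each site (before the last base), so after positions 32, 42, 62, 89.
Circular molecule, 4 cuts → 4 fragments:
  33–42 → 10 bp
  43–62 → 20 bp
  63–89 → 27 bp
  90–92 then 1–32 → 3 + 32 = 35 bp
Sorted largest to smallest: 35, 27, 20, 10 bp.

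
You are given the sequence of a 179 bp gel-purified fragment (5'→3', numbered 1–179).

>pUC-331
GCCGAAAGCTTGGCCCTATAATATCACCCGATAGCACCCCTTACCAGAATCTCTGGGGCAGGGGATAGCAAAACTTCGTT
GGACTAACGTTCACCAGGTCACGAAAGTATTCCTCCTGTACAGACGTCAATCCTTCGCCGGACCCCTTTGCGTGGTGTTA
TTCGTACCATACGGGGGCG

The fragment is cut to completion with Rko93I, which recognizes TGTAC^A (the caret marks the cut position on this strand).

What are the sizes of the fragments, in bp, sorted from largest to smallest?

121, 58 bp

The Rko93I site (TGTACA) starts at position 117.
Rko93I cuts after base 5 of each site (before the last base), so after position 121.
Linear molecule, 1 cut → 2 fragments:
  1–121 → 121 bp
  122–179 → 58 bp
Sorted largest to smallest: 121, 58 bp.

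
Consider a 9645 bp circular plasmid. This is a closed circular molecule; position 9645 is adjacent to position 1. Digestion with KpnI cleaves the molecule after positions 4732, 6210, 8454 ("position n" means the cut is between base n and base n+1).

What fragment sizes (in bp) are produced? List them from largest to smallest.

5923, 2244, 1478 bp

Circular molecule, 3 cuts → 3 fragments:
  6210 − 4732 = 1478 bp
  8454 − 6210 = 2244 bp
  wrap: 9645 − 8454 + 4732 = 5923 bp
Sorted largest to smallest: 5923, 2244, 1478 bp.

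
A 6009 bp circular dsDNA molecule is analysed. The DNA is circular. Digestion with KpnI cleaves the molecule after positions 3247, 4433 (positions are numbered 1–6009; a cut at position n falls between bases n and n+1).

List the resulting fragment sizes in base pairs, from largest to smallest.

Circular molecule, 2 cuts → 2 fragments:
  4433 − 3247 = 1186 bp
  wrap: 6009 − 4433 + 3247 = 4823 bp
Sorted largest to smallest: 4823, 1186 bp.

4823, 1186 bp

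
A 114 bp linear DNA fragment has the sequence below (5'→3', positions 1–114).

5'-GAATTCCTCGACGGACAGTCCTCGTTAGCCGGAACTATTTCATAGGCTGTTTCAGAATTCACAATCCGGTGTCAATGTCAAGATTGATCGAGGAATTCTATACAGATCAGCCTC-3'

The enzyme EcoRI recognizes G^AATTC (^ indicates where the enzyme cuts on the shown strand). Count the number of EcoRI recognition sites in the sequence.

3

GAATTC occurs starting at positions 1, 55, 93.
EcoRI cuts at 3 sites.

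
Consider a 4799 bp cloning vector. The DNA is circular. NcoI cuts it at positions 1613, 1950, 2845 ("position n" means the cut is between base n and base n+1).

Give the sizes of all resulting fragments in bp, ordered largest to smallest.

3567, 895, 337 bp

Circular molecule, 3 cuts → 3 fragments:
  1950 − 1613 = 337 bp
  2845 − 1950 = 895 bp
  wrap: 4799 − 2845 + 1613 = 3567 bp
Sorted largest to smallest: 3567, 895, 337 bp.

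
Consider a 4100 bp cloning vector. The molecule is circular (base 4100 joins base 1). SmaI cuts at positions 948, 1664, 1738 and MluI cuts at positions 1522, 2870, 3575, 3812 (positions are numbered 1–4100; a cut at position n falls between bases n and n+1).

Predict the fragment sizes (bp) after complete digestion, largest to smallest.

Combined cut positions (sorted): 948, 1522, 1664, 1738, 2870, 3575, 3812.
Circular molecule, 7 cuts → 7 fragments:
  1522 − 948 = 574 bp
  1664 − 1522 = 142 bp
  1738 − 1664 = 74 bp
  2870 − 1738 = 1132 bp
  3575 − 2870 = 705 bp
  3812 − 3575 = 237 bp
  wrap: 4100 − 3812 + 948 = 1236 bp
Sorted largest to smallest: 1236, 1132, 705, 574, 237, 142, 74 bp.

1236, 1132, 705, 574, 237, 142, 74 bp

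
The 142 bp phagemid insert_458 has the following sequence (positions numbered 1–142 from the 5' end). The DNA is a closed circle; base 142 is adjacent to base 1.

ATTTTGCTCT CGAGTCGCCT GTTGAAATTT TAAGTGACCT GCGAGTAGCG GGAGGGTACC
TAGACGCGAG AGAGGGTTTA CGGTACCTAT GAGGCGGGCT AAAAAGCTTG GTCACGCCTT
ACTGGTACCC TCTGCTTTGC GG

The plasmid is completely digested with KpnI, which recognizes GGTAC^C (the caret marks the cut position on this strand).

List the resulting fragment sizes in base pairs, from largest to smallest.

73, 42, 27 bp

KpnI sites (GGTACC) start at positions 55, 82, 124.
KpnI cuts after base 5 of each site (before the last base), so after positions 59, 86, 128.
Circular molecule, 3 cuts → 3 fragments:
  60–86 → 27 bp
  87–128 → 42 bp
  129–142 then 1–59 → 14 + 59 = 73 bp
Sorted largest to smallest: 73, 42, 27 bp.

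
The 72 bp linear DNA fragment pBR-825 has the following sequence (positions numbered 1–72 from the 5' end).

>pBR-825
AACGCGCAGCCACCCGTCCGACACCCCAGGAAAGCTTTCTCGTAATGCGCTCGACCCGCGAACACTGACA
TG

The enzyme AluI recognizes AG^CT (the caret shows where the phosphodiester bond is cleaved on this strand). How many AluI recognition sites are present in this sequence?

AGCT occurs starting at position 33.
AluI cuts at 1 site.

1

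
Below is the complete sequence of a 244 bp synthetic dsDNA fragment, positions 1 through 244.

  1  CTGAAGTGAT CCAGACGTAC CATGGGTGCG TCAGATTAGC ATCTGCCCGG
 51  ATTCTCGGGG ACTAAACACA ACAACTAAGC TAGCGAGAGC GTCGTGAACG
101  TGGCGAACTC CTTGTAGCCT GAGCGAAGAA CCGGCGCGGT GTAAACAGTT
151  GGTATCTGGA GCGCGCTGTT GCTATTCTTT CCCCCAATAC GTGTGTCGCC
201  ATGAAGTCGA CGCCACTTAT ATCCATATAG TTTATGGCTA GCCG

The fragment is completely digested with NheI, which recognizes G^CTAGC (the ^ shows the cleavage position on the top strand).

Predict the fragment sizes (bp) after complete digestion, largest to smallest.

NheI sites (GCTAGC) start at positions 79, 237.
NheI cuts after the first base of each site, so after positions 79, 237.
Linear molecule, 2 cuts → 3 fragments:
  1–79 → 79 bp
  80–237 → 158 bp
  238–244 → 7 bp
Sorted largest to smallest: 158, 79, 7 bp.

158, 79, 7 bp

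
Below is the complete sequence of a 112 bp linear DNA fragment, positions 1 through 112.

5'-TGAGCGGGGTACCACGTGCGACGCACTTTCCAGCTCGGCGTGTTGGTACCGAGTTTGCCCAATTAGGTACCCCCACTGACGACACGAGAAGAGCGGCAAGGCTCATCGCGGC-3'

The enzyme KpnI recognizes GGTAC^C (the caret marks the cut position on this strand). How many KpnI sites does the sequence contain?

3

GGTACC occurs starting at positions 8, 45, 66.
KpnI cuts at 3 sites.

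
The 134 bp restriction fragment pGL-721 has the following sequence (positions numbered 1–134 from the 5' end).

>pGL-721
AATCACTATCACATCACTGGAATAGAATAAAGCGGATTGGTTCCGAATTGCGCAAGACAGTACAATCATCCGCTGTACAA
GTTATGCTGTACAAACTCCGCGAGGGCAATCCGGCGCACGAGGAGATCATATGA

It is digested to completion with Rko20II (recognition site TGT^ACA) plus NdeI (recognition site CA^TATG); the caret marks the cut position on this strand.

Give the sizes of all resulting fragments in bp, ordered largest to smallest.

76, 39, 14, 5 bp

Rko20II sites (TGTACA) start at positions 74, 88.
Rko20II cuts after base 3 of each site, so after positions 76, 90.
The NdeI site (CATATG) starts at position 128.
NdeI cuts after base 2 of each site, so after position 129.
Combined cut positions: 76, 90, 129.
Linear molecule, 3 cuts → 4 fragments:
  1–76 → 76 bp
  77–90 → 14 bp
  91–129 → 39 bp
  130–134 → 5 bp
Sorted largest to smallest: 76, 39, 14, 5 bp.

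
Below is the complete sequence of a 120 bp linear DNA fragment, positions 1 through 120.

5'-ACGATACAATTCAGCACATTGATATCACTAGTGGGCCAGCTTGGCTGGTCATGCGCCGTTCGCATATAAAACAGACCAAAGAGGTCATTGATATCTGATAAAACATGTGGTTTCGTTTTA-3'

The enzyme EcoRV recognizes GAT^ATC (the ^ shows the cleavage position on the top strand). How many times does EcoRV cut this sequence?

2

GATATC occurs starting at positions 21, 90.
EcoRV cuts at 2 sites.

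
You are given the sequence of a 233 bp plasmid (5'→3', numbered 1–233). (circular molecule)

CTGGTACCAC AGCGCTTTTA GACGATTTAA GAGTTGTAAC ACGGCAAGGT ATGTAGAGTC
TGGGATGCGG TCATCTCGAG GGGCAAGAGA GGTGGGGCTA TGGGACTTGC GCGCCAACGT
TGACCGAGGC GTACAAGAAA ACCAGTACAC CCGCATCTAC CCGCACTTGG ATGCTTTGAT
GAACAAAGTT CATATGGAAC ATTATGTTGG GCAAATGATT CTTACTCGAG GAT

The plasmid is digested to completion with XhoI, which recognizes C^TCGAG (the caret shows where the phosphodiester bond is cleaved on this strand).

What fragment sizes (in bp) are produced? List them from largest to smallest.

150, 83 bp

XhoI sites (CTCGAG) start at positions 75, 225.
XhoI cuts after the first base of each site, so after positions 75, 225.
Circular molecule, 2 cuts → 2 fragments:
  76–225 → 150 bp
  226–233 then 1–75 → 8 + 75 = 83 bp
Sorted largest to smallest: 150, 83 bp.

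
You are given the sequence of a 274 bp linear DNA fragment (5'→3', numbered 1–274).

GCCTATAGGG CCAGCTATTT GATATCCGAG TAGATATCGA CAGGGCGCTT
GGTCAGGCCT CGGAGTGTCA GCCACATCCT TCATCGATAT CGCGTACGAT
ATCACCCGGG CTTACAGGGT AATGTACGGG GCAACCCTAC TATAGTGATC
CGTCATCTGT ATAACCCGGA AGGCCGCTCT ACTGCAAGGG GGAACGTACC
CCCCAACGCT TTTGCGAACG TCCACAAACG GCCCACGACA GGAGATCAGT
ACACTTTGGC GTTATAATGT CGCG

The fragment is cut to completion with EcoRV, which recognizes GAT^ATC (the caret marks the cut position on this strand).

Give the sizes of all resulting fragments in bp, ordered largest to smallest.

EcoRV sites (GATATC) start at positions 21, 33, 86, 98.
EcoRV cuts after base 3 of each site, so after positions 23, 35, 88, 100.
Linear molecule, 4 cuts → 5 fragments:
  1–23 → 23 bp
  24–35 → 12 bp
  36–88 → 53 bp
  89–100 → 12 bp
  101–274 → 174 bp
Sorted largest to smallest: 174, 53, 23, 12, 12 bp.

174, 53, 23, 12, 12 bp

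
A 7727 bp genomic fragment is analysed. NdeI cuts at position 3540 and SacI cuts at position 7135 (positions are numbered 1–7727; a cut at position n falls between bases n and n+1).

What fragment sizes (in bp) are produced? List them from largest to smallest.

Combined cut positions (sorted): 3540, 7135.
Linear molecule, 2 cuts → 3 fragments:
  3540 − 0 = 3540 bp
  7135 − 3540 = 3595 bp
  7727 − 7135 = 592 bp
Sorted largest to smallest: 3595, 3540, 592 bp.

3595, 3540, 592 bp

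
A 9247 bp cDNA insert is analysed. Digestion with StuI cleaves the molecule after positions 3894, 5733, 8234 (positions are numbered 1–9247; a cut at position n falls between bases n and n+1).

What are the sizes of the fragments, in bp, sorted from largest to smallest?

3894, 2501, 1839, 1013 bp

Linear molecule, 3 cuts → 4 fragments:
  3894 − 0 = 3894 bp
  5733 − 3894 = 1839 bp
  8234 − 5733 = 2501 bp
  9247 − 8234 = 1013 bp
Sorted largest to smallest: 3894, 2501, 1839, 1013 bp.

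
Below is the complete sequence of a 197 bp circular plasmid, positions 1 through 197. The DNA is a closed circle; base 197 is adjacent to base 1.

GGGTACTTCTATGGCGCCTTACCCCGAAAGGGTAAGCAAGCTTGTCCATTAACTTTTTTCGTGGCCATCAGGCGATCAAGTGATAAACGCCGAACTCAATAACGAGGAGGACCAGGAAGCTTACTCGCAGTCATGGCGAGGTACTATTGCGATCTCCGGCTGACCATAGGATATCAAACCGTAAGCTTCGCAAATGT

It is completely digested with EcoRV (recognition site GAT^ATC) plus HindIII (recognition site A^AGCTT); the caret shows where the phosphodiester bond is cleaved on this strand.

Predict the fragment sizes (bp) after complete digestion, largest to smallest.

The EcoRV site (GATATC) starts at position 170.
EcoRV cuts after base 3 of each site, so after position 172.
HindIII sites (AAGCTT) start at positions 38, 117, 183.
HindIII cuts after the first base of each site, so after positions 38, 117, 183.
Combined cut positions: 38, 117, 172, 183.
Circular molecule, 4 cuts → 4 fragments:
  39–117 → 79 bp
  118–172 → 55 bp
  173–183 → 11 bp
  184–197 then 1–38 → 14 + 38 = 52 bp
Sorted largest to smallest: 79, 55, 52, 11 bp.

79, 55, 52, 11 bp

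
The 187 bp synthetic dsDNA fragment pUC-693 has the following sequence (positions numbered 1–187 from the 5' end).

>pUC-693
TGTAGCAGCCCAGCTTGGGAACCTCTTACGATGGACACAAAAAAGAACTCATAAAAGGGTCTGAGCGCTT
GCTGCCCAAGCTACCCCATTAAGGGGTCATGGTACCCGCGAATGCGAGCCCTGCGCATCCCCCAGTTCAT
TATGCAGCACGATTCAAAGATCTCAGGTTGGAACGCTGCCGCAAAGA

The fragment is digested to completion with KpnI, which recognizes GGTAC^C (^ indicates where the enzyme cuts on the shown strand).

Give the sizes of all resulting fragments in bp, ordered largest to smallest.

The KpnI site (GGTACC) starts at position 101.
KpnI cuts after base 5 of each site (before the last base), so after position 105.
Linear molecule, 1 cut → 2 fragments:
  1–105 → 105 bp
  106–187 → 82 bp
Sorted largest to smallest: 105, 82 bp.

105, 82 bp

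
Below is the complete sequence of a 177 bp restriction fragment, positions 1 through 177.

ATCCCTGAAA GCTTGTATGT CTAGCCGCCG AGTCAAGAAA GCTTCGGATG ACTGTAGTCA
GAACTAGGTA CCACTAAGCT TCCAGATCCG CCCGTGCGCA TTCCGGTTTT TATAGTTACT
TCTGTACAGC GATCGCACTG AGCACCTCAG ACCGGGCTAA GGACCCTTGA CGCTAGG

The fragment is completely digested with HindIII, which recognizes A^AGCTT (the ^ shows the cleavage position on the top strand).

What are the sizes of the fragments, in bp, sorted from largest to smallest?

HindIII sites (AAGCTT) start at positions 9, 39, 76.
HindIII cuts after the first base of each site, so after positions 9, 39, 76.
Linear molecule, 3 cuts → 4 fragments:
  1–9 → 9 bp
  10–39 → 30 bp
  40–76 → 37 bp
  77–177 → 101 bp
Sorted largest to smallest: 101, 37, 30, 9 bp.

101, 37, 30, 9 bp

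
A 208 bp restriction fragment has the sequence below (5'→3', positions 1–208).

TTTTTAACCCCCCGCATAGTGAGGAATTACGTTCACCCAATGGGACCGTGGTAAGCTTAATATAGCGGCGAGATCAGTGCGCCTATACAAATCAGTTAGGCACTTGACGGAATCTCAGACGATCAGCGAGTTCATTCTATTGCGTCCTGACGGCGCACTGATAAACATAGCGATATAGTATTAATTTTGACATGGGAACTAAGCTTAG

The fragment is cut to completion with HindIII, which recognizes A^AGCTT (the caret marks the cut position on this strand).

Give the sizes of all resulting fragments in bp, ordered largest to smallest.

148, 53, 7 bp

HindIII sites (AAGCTT) start at positions 53, 201.
HindIII cuts after the first base of each site, so after positions 53, 201.
Linear molecule, 2 cuts → 3 fragments:
  1–53 → 53 bp
  54–201 → 148 bp
  202–208 → 7 bp
Sorted largest to smallest: 148, 53, 7 bp.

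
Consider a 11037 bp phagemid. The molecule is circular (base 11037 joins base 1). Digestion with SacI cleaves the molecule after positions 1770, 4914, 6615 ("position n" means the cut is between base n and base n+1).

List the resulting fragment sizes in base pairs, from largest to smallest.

6192, 3144, 1701 bp

Circular molecule, 3 cuts → 3 fragments:
  4914 − 1770 = 3144 bp
  6615 − 4914 = 1701 bp
  wrap: 11037 − 6615 + 1770 = 6192 bp
Sorted largest to smallest: 6192, 3144, 1701 bp.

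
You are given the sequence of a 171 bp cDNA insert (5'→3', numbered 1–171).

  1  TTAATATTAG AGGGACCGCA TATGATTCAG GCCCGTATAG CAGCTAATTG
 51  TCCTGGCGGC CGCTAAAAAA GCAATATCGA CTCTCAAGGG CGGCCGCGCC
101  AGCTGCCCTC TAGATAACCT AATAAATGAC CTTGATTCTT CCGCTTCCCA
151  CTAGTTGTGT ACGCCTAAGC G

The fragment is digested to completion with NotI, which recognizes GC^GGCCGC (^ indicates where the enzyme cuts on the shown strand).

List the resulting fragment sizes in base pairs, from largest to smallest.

80, 57, 34 bp

NotI sites (GCGGCCGC) start at positions 56, 90.
NotI cuts after base 2 of each site, so after positions 57, 91.
Linear molecule, 2 cuts → 3 fragments:
  1–57 → 57 bp
  58–91 → 34 bp
  92–171 → 80 bp
Sorted largest to smallest: 80, 57, 34 bp.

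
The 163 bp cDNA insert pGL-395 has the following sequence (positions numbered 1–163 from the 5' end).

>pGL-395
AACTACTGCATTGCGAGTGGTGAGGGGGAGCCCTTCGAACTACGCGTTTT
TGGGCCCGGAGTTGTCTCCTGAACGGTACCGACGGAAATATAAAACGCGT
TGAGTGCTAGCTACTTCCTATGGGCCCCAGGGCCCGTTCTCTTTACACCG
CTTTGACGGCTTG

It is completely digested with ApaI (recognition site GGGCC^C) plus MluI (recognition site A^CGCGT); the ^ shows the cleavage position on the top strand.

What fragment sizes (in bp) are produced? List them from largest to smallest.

ApaI sites (GGGCCC) start at positions 52, 122, 130.
ApaI cuts after base 5 of each site (before the last base), so after positions 56, 126, 134.
MluI sites (ACGCGT) start at positions 42, 95.
MluI cuts after the first base of each site, so after positions 42, 95.
Combined cut positions: 42, 56, 95, 126, 134.
Linear molecule, 5 cuts → 6 fragments:
  1–42 → 42 bp
  43–56 → 14 bp
  57–95 → 39 bp
  96–126 → 31 bp
  127–134 → 8 bp
  135–163 → 29 bp
Sorted largest to smallest: 42, 39, 31, 29, 14, 8 bp.

42, 39, 31, 29, 14, 8 bp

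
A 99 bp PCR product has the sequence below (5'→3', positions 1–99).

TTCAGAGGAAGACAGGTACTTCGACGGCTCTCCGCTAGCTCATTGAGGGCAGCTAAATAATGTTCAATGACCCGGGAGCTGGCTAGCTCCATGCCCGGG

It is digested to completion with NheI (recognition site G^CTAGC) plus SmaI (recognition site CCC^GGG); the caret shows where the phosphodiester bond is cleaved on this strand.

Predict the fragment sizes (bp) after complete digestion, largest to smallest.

39, 34, 14, 9, 3 bp

NheI sites (GCTAGC) start at positions 34, 82.
NheI cuts after the first base of each site, so after positions 34, 82.
SmaI sites (CCCGGG) start at positions 71, 94.
SmaI cuts after base 3 of each site, so after positions 73, 96.
Combined cut positions: 34, 73, 82, 96.
Linear molecule, 4 cuts → 5 fragments:
  1–34 → 34 bp
  35–73 → 39 bp
  74–82 → 9 bp
  83–96 → 14 bp
  97–99 → 3 bp
Sorted largest to smallest: 39, 34, 14, 9, 3 bp.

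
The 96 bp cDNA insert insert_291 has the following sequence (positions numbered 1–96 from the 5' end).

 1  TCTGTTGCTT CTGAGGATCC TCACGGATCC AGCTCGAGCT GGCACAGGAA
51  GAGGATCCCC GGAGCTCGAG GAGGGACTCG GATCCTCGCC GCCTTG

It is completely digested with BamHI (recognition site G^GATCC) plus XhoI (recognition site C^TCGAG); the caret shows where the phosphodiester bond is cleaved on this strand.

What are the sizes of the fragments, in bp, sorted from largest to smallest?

20, 16, 15, 15, 12, 10, 8 bp

BamHI sites (GGATCC) start at positions 15, 25, 53, 80.
BamHI cuts after the first base of each site, so after positions 15, 25, 53, 80.
XhoI sites (CTCGAG) start at positions 33, 65.
XhoI cuts after the first base of each site, so after positions 33, 65.
Combined cut positions: 15, 25, 33, 53, 65, 80.
Linear molecule, 6 cuts → 7 fragments:
  1–15 → 15 bp
  16–25 → 10 bp
  26–33 → 8 bp
  34–53 → 20 bp
  54–65 → 12 bp
  66–80 → 15 bp
  81–96 → 16 bp
Sorted largest to smallest: 20, 16, 15, 15, 12, 10, 8 bp.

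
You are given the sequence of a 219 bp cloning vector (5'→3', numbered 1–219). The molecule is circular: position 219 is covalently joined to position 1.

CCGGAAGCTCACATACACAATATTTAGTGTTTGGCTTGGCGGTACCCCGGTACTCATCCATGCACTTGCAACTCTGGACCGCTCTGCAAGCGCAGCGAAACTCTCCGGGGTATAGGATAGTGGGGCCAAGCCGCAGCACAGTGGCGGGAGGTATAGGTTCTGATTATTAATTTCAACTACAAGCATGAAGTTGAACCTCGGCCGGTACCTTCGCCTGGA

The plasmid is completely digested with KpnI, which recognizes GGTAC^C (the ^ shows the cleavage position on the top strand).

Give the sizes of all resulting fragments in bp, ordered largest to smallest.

KpnI sites (GGTACC) start at positions 41, 204.
KpnI cuts after base 5 of each site (before the last base), so after positions 45, 208.
Circular molecule, 2 cuts → 2 fragments:
  46–208 → 163 bp
  209–219 then 1–45 → 11 + 45 = 56 bp
Sorted largest to smallest: 163, 56 bp.

163, 56 bp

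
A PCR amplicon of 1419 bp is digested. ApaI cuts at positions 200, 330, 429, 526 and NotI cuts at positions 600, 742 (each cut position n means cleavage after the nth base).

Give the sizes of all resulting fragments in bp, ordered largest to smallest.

Combined cut positions (sorted): 200, 330, 429, 526, 600, 742.
Linear molecule, 6 cuts → 7 fragments:
  200 − 0 = 200 bp
  330 − 200 = 130 bp
  429 − 330 = 99 bp
  526 − 429 = 97 bp
  600 − 526 = 74 bp
  742 − 600 = 142 bp
  1419 − 742 = 677 bp
Sorted largest to smallest: 677, 200, 142, 130, 99, 97, 74 bp.

677, 200, 142, 130, 99, 97, 74 bp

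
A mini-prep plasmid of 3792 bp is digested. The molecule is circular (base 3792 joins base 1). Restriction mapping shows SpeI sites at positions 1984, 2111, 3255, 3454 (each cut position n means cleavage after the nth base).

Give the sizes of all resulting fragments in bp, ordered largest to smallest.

Circular molecule, 4 cuts → 4 fragments:
  2111 − 1984 = 127 bp
  3255 − 2111 = 1144 bp
  3454 − 3255 = 199 bp
  wrap: 3792 − 3454 + 1984 = 2322 bp
Sorted largest to smallest: 2322, 1144, 199, 127 bp.

2322, 1144, 199, 127 bp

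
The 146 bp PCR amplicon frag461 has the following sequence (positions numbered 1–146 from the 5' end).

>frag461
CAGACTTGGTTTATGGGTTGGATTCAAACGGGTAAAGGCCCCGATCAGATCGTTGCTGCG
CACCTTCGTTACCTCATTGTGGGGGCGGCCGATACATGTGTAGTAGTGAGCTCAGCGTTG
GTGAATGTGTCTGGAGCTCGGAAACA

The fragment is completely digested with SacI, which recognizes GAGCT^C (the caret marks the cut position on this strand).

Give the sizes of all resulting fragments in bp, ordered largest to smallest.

SacI sites (GAGCTC) start at positions 108, 134.
SacI cuts after base 5 of each site (before the last base), so after positions 112, 138.
Linear molecule, 2 cuts → 3 fragments:
  1–112 → 112 bp
  113–138 → 26 bp
  139–146 → 8 bp
Sorted largest to smallest: 112, 26, 8 bp.

112, 26, 8 bp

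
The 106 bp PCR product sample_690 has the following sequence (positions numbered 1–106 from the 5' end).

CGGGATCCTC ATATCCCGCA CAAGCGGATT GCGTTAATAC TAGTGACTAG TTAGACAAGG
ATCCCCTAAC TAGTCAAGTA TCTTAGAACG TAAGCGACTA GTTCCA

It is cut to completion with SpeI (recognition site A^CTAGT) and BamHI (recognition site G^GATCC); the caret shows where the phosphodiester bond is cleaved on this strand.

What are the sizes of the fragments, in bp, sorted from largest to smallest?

36, 28, 13, 10, 9, 7, 3 bp

SpeI sites (ACTAGT) start at positions 39, 46, 69, 97.
SpeI cuts after the first base of each site, so after positions 39, 46, 69, 97.
BamHI sites (GGATCC) start at positions 3, 59.
BamHI cuts after the first base of each site, so after positions 3, 59.
Combined cut positions: 3, 39, 46, 59, 69, 97.
Linear molecule, 6 cuts → 7 fragments:
  1–3 → 3 bp
  4–39 → 36 bp
  40–46 → 7 bp
  47–59 → 13 bp
  60–69 → 10 bp
  70–97 → 28 bp
  98–106 → 9 bp
Sorted largest to smallest: 36, 28, 13, 10, 9, 7, 3 bp.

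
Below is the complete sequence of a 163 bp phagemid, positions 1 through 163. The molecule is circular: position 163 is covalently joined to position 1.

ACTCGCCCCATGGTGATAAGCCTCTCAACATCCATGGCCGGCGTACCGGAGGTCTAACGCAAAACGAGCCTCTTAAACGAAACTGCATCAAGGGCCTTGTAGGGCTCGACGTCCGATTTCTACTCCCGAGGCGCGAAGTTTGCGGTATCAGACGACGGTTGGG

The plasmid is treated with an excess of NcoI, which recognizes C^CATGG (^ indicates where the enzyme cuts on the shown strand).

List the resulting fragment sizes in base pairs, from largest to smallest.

NcoI sites (CCATGG) start at positions 8, 32.
NcoI cuts after the first base of each site, so after positions 8, 32.
Circular molecule, 2 cuts → 2 fragments:
  9–32 → 24 bp
  33–163 then 1–8 → 131 + 8 = 139 bp
Sorted largest to smallest: 139, 24 bp.

139, 24 bp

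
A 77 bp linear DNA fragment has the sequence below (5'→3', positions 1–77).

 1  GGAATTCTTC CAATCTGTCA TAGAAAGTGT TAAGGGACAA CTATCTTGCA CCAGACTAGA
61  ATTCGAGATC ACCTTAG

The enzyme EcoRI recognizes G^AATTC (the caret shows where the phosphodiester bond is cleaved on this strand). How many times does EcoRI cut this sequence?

GAATTC occurs starting at positions 2, 59.
EcoRI cuts at 2 sites.

2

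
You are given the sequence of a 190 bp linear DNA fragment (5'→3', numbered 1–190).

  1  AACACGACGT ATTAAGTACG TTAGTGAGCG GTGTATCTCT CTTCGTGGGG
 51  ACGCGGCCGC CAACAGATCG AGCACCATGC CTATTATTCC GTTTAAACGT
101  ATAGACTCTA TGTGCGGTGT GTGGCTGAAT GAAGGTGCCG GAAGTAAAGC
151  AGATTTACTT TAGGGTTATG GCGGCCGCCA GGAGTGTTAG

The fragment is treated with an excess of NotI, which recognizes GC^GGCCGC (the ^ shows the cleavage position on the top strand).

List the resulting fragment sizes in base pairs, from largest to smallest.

NotI sites (GCGGCCGC) start at positions 53, 171.
NotI cuts after base 2 of each site, so after positions 54, 172.
Linear molecule, 2 cuts → 3 fragments:
  1–54 → 54 bp
  55–172 → 118 bp
  173–190 → 18 bp
Sorted largest to smallest: 118, 54, 18 bp.

118, 54, 18 bp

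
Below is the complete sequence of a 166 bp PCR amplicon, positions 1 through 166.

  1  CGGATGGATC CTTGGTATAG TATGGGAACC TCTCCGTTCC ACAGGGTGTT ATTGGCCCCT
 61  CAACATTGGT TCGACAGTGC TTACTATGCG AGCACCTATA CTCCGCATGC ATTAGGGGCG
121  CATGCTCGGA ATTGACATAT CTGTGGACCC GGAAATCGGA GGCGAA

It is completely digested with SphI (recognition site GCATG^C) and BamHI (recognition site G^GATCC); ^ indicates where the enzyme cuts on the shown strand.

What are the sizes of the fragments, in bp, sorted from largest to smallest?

SphI sites (GCATGC) start at positions 105, 120.
SphI cuts after base 5 of each site (before the last base), so after positions 109, 124.
The BamHI site (GGATCC) starts at position 6.
BamHI cuts after the first base of each site, so after position 6.
Combined cut positions: 6, 109, 124.
Linear molecule, 3 cuts → 4 fragments:
  1–6 → 6 bp
  7–109 → 103 bp
  110–124 → 15 bp
  125–166 → 42 bp
Sorted largest to smallest: 103, 42, 15, 6 bp.

103, 42, 15, 6 bp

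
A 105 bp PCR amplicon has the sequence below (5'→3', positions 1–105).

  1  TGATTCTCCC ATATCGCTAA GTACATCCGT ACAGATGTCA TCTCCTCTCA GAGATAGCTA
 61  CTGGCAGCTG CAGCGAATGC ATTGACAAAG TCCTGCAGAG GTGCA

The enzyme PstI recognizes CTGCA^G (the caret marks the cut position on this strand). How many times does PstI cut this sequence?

2

CTGCAG occurs starting at positions 68, 93.
PstI cuts at 2 sites.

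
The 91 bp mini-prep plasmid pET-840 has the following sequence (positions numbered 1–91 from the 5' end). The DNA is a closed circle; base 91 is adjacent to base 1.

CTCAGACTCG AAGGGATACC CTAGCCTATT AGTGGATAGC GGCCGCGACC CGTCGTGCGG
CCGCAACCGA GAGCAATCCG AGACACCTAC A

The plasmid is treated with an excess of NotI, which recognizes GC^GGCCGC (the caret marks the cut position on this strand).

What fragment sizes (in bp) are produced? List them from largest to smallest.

73, 18 bp

NotI sites (GCGGCCGC) start at positions 39, 57.
NotI cuts after base 2 of each site, so after positions 40, 58.
Circular molecule, 2 cuts → 2 fragments:
  41–58 → 18 bp
  59–91 then 1–40 → 33 + 40 = 73 bp
Sorted largest to smallest: 73, 18 bp.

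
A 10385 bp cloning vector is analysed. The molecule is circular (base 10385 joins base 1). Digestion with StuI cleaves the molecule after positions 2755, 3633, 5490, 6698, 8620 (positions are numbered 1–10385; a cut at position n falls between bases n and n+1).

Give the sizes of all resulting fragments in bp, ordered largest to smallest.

4520, 1922, 1857, 1208, 878 bp

Circular molecule, 5 cuts → 5 fragments:
  3633 − 2755 = 878 bp
  5490 − 3633 = 1857 bp
  6698 − 5490 = 1208 bp
  8620 − 6698 = 1922 bp
  wrap: 10385 − 8620 + 2755 = 4520 bp
Sorted largest to smallest: 4520, 1922, 1857, 1208, 878 bp.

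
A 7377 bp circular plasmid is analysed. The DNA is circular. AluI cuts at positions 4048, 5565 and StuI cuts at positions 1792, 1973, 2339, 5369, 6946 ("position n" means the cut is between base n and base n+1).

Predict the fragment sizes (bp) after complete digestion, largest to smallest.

Combined cut positions (sorted): 1792, 1973, 2339, 4048, 5369, 5565, 6946.
Circular molecule, 7 cuts → 7 fragments:
  1973 − 1792 = 181 bp
  2339 − 1973 = 366 bp
  4048 − 2339 = 1709 bp
  5369 − 4048 = 1321 bp
  5565 − 5369 = 196 bp
  6946 − 5565 = 1381 bp
  wrap: 7377 − 6946 + 1792 = 2223 bp
Sorted largest to smallest: 2223, 1709, 1381, 1321, 366, 196, 181 bp.

2223, 1709, 1381, 1321, 366, 196, 181 bp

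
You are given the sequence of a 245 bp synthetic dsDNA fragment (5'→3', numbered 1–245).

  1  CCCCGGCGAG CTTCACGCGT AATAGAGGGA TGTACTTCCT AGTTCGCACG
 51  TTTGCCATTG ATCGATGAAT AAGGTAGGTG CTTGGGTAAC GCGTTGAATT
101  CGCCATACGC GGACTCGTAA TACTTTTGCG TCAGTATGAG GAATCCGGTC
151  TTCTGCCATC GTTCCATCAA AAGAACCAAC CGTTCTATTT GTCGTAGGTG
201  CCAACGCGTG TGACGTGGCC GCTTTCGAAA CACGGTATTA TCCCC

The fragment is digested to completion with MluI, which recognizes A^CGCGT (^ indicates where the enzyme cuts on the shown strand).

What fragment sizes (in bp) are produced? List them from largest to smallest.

MluI sites (ACGCGT) start at positions 15, 89, 204.
MluI cuts after the first base of each site, so after positions 15, 89, 204.
Linear molecule, 3 cuts → 4 fragments:
  1–15 → 15 bp
  16–89 → 74 bp
  90–204 → 115 bp
  205–245 → 41 bp
Sorted largest to smallest: 115, 74, 41, 15 bp.

115, 74, 41, 15 bp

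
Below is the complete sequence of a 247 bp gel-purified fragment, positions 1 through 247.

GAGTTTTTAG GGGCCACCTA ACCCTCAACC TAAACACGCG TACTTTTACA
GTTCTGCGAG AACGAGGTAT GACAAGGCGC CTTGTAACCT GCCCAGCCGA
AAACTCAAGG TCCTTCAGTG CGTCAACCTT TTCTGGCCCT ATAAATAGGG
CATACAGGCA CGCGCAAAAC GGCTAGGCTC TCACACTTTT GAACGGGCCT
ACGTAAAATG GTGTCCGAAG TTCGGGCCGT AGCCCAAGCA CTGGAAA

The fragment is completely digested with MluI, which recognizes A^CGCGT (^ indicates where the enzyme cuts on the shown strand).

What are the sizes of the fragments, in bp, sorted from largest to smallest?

The MluI site (ACGCGT) starts at position 36.
MluI cuts after the first base of each site, so after position 36.
Linear molecule, 1 cut → 2 fragments:
  1–36 → 36 bp
  37–247 → 211 bp
Sorted largest to smallest: 211, 36 bp.

211, 36 bp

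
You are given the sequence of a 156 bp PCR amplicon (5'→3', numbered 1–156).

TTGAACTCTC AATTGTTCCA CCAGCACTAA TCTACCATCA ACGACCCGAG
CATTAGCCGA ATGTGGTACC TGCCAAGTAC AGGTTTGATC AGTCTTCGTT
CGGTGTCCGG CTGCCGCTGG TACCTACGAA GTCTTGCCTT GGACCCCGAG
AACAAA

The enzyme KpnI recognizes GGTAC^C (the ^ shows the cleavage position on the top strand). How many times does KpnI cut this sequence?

2

GGTACC occurs starting at positions 65, 119.
KpnI cuts at 2 sites.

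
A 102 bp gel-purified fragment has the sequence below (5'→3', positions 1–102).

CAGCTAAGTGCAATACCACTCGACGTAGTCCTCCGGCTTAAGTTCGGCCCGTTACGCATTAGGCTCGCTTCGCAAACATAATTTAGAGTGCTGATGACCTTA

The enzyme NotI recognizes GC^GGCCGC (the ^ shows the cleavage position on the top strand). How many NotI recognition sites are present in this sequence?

No occurrence of GCGGCCGC is present in the sequence.
NotI does not cut: 0 sites.

0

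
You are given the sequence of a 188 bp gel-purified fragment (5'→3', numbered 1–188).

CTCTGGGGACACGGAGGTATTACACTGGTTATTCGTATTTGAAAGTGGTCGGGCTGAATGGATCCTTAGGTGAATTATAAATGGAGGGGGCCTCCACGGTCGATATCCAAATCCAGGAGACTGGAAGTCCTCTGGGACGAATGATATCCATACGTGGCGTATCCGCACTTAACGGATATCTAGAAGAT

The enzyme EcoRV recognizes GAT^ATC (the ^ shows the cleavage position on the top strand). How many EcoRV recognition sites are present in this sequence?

GATATC occurs starting at positions 102, 143, 175.
EcoRV cuts at 3 sites.

3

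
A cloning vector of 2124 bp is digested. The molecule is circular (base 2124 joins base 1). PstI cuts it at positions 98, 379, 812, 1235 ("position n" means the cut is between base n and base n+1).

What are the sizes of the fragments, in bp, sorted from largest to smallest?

987, 433, 423, 281 bp

Circular molecule, 4 cuts → 4 fragments:
  379 − 98 = 281 bp
  812 − 379 = 433 bp
  1235 − 812 = 423 bp
  wrap: 2124 − 1235 + 98 = 987 bp
Sorted largest to smallest: 987, 433, 423, 281 bp.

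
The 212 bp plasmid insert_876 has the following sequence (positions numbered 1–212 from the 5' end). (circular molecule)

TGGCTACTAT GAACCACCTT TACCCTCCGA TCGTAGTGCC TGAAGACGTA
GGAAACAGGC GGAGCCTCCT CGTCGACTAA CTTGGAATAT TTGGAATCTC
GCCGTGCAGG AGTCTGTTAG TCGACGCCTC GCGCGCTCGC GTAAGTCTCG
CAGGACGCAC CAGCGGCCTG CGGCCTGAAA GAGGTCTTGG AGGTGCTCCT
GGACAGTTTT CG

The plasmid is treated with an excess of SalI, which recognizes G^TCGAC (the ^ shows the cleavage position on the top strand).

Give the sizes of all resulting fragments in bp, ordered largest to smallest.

164, 48 bp

SalI sites (GTCGAC) start at positions 72, 120.
SalI cuts after the first base of each site, so after positions 72, 120.
Circular molecule, 2 cuts → 2 fragments:
  73–120 → 48 bp
  121–212 then 1–72 → 92 + 72 = 164 bp
Sorted largest to smallest: 164, 48 bp.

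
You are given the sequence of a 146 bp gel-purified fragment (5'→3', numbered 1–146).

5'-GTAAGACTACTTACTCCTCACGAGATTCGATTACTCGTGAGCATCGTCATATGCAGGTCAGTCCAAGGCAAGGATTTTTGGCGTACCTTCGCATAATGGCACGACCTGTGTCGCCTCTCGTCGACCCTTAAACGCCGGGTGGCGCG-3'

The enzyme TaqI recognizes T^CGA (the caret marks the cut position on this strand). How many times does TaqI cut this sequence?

2

TCGA occurs starting at positions 27, 121.
TaqI cuts at 2 sites.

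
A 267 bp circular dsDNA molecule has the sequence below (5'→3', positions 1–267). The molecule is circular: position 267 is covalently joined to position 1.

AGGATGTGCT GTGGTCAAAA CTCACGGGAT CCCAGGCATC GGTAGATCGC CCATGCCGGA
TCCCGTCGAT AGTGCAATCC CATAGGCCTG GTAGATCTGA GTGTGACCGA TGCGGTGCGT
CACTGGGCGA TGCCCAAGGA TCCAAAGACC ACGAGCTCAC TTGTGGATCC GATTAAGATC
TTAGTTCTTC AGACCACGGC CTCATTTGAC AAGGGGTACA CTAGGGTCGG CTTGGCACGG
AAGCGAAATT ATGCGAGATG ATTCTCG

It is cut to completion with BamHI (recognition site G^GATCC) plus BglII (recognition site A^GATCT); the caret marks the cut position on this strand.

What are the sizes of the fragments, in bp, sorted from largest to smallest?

118, 45, 35, 31, 27, 11 bp

BamHI sites (GGATCC) start at positions 27, 58, 138, 165.
BamHI cuts after the first base of each site, so after positions 27, 58, 138, 165.
BglII sites (AGATCT) start at positions 93, 176.
BglII cuts after the first base of each site, so after positions 93, 176.
Combined cut positions: 27, 58, 93, 138, 165, 176.
Circular molecule, 6 cuts → 6 fragments:
  28–58 → 31 bp
  59–93 → 35 bp
  94–138 → 45 bp
  139–165 → 27 bp
  166–176 → 11 bp
  177–267 then 1–27 → 91 + 27 = 118 bp
Sorted largest to smallest: 118, 45, 35, 31, 27, 11 bp.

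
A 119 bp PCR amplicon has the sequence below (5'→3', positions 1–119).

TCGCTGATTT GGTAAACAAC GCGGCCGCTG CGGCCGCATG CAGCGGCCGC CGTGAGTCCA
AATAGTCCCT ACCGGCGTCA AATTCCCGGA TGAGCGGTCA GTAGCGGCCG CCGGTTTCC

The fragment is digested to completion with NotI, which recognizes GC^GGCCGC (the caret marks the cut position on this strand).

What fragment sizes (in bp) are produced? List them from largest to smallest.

61, 22, 14, 13, 9 bp

NotI sites (GCGGCCGC) start at positions 21, 30, 43, 104.
NotI cuts after base 2 of each site, so after positions 22, 31, 44, 105.
Linear molecule, 4 cuts → 5 fragments:
  1–22 → 22 bp
  23–31 → 9 bp
  32–44 → 13 bp
  45–105 → 61 bp
  106–119 → 14 bp
Sorted largest to smallest: 61, 22, 14, 13, 9 bp.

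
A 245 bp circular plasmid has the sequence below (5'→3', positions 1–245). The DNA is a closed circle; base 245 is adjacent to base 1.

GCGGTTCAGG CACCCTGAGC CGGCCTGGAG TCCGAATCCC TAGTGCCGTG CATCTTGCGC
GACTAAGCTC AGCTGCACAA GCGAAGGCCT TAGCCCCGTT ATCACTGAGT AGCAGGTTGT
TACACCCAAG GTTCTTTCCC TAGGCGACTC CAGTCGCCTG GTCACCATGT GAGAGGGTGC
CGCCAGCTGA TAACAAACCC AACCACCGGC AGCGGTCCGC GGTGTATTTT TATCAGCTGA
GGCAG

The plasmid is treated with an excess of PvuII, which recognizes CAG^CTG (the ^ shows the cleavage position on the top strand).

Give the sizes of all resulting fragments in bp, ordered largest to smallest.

114, 81, 50 bp

PvuII sites (CAGCTG) start at positions 70, 184, 234.
PvuII cuts after base 3 of each site, so after positions 72, 186, 236.
Circular molecule, 3 cuts → 3 fragments:
  73–186 → 114 bp
  187–236 → 50 bp
  237–245 then 1–72 → 9 + 72 = 81 bp
Sorted largest to smallest: 114, 81, 50 bp.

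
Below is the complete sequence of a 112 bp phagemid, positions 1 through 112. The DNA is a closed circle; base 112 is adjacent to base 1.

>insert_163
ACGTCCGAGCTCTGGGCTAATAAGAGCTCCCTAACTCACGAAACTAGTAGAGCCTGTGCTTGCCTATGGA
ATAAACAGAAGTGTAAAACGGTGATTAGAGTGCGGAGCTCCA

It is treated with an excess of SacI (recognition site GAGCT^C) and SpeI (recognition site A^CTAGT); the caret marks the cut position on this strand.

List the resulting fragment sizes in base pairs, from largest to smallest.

66, 17, 15, 14 bp

SacI sites (GAGCTC) start at positions 7, 24, 105.
SacI cuts after base 5 of each site (before the last base), so after positions 11, 28, 109.
The SpeI site (ACTAGT) starts at position 43.
SpeI cuts after the first base of each site, so after position 43.
Combined cut positions: 11, 28, 43, 109.
Circular molecule, 4 cuts → 4 fragments:
  12–28 → 17 bp
  29–43 → 15 bp
  44–109 → 66 bp
  110–112 then 1–11 → 3 + 11 = 14 bp
Sorted largest to smallest: 66, 17, 15, 14 bp.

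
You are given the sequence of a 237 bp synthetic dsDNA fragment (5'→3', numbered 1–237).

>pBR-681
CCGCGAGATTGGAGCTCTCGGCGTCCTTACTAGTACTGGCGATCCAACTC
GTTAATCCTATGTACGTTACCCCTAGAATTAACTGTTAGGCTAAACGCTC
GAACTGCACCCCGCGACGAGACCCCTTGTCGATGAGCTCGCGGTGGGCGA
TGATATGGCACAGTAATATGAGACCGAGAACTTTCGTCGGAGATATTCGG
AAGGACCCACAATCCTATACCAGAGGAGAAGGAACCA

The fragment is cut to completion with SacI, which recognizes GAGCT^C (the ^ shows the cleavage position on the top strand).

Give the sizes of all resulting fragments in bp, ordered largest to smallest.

SacI sites (GAGCTC) start at positions 12, 134.
SacI cuts after base 5 of each site (before the last base), so after positions 16, 138.
Linear molecule, 2 cuts → 3 fragments:
  1–16 → 16 bp
  17–138 → 122 bp
  139–237 → 99 bp
Sorted largest to smallest: 122, 99, 16 bp.

122, 99, 16 bp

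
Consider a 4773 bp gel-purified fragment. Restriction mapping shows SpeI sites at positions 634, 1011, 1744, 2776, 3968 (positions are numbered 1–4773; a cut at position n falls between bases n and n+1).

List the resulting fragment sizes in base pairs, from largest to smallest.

1192, 1032, 805, 733, 634, 377 bp

Linear molecule, 5 cuts → 6 fragments:
  634 − 0 = 634 bp
  1011 − 634 = 377 bp
  1744 − 1011 = 733 bp
  2776 − 1744 = 1032 bp
  3968 − 2776 = 1192 bp
  4773 − 3968 = 805 bp
Sorted largest to smallest: 1192, 1032, 805, 733, 634, 377 bp.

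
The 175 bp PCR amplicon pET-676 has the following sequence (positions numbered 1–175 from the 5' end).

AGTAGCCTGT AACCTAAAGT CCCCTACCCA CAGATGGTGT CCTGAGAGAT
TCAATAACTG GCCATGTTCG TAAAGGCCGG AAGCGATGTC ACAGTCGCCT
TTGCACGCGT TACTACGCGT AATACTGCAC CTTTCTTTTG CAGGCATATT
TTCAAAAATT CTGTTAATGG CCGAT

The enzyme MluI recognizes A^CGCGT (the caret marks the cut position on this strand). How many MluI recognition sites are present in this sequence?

ACGCGT occurs starting at positions 105, 115.
MluI cuts at 2 sites.

2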